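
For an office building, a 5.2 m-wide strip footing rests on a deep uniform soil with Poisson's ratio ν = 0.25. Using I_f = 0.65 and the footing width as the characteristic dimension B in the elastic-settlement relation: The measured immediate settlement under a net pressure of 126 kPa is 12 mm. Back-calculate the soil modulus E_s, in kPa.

S_e = q·B·(1−ν²)/E_s · I_f  ⇒  E_s = q·B·(1−ν²)·I_f / S_e.
E_s = 126 × 5.2 × 0.9375 × 0.65 / 0.012 = 33270 kPa

E_s ≈ 33300 kPa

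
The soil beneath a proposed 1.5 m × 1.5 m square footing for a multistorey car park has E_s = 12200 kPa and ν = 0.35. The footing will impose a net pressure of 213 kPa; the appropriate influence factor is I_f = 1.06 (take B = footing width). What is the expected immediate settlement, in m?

Immediate (elastic) settlement: S_e = q·B·(1−ν²)/E_s · I_f.
S_e = 213 × 1.5 × (1 − 0.35²) / 12200 × 1.06
    = 213 × 1.5 × 0.8775 / 12200 × 1.06
    = 0.02436 m

S_e ≈ 0.0244 m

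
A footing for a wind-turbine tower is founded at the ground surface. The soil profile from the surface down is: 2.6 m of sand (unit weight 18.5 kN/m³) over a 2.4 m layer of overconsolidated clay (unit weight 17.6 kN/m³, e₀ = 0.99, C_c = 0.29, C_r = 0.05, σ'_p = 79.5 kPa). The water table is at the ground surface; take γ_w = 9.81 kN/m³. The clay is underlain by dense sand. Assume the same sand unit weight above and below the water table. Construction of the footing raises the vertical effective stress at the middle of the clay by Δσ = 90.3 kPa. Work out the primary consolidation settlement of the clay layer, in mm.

S_c ≈ 89.2 mm

Mid-depth of clay below the ground surface: z = 2.6 + 2.4/2 = 3.8 m.
Total vertical stress at mid-clay: σ_v = 18.5×2.6 + 17.6×1.2 = 69.22 kPa.
Pore pressure: u = 9.81×(3.8 − 0) = 37.278 kPa.
Initial effective stress: σ'_0 = σ_v − u = 69.22 − 37.278 = 31.942 kPa.
Final effective stress: σ'_f = 31.942 + 90.3 = 122.24 kPa.
σ'_f = 122.24 > σ'_p = 79.5 kPa, so the stress path crosses the preconsolidation pressure — recompression up to σ'_p, then virgin compression beyond:
S_c = H/(1+e₀)·[C_r·log₁₀(σ'_p/σ'_0) + C_c·log₁₀(σ'_f/σ'_p)]
    = 2.4/1.99 × [0.05×log₁₀(79.5/31.942) + 0.29×log₁₀(122.24/79.5)]
    = 1.206 × [0.0198 + 0.054185] = 0.08923 m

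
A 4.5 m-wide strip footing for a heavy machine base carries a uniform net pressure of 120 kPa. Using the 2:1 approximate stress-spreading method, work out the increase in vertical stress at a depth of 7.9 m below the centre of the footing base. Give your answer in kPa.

Δσ_z ≈ 43.5 kPa

By the 2:1 method the load spreads at 1 horizontal : 2 vertical, so at depth z the loaded area has grown by z in each plan dimension:
Δσ = qB/(B+z) = 120×4.5/(4.5+7.9) = 43.548 kPa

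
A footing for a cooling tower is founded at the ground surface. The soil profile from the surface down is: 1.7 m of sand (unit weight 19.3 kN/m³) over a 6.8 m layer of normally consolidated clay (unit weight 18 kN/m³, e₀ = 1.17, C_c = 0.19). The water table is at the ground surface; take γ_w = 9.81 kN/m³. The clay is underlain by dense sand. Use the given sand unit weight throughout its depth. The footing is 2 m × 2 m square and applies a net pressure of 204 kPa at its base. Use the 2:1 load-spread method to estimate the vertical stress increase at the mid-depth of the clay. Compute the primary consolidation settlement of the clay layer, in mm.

Mid-depth of clay below the ground surface: z = 1.7 + 6.8/2 = 5.1 m.
Total vertical stress at mid-clay: σ_v = 19.3×1.7 + 18×3.4 = 94.01 kPa.
Pore pressure: u = 9.81×(5.1 − 0) = 50.031 kPa.
Initial effective stress: σ'_0 = σ_v − u = 94.01 − 50.031 = 43.979 kPa.
Stress increase at mid-clay by the 2:1 spreading method:
Δσ = qBL/((B+z)(L+z)) = 204×2×2/((2+5.1)(2+5.1)) = 16.187 kPa
Final effective stress: σ'_f = σ'_0 + Δσ = 43.979 + 16.187 = 60.166 kPa.
Normally consolidated clay, so the full stress increment lies on the virgin compression line:
S_c = C_c·H/(1+e₀)·log₁₀(σ'_f/σ'_0) = 0.19×6.8/(1+1.17)×log₁₀(60.166/43.979)
    = 0.59539 × 0.13611 = 0.08104 m

S_c ≈ 81 mm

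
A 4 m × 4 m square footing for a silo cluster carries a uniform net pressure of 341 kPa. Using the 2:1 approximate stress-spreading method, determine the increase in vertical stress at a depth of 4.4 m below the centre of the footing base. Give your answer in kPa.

By the 2:1 method the load spreads at 1 horizontal : 2 vertical, so at depth z the loaded area has grown by z in each plan dimension:
Δσ = qBL/((B+z)(L+z)) = 341×4×4/((4+4.4)(4+4.4)) = 77.324 kPa

Δσ_z ≈ 77.3 kPa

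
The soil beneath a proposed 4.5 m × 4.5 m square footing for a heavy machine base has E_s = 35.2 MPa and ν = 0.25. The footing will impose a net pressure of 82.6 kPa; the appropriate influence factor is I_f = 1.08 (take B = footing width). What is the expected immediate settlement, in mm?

S_e ≈ 10.7 mm

Immediate (elastic) settlement: S_e = q·B·(1−ν²)/E_s · I_f.
E_s = 35.2 MPa = 35200 kPa.
S_e = 82.6 × 4.5 × (1 − 0.25²) / 35200 × 1.08
    = 82.6 × 4.5 × 0.9375 / 35200 × 1.08
    = 0.01069 m = 10.69 mm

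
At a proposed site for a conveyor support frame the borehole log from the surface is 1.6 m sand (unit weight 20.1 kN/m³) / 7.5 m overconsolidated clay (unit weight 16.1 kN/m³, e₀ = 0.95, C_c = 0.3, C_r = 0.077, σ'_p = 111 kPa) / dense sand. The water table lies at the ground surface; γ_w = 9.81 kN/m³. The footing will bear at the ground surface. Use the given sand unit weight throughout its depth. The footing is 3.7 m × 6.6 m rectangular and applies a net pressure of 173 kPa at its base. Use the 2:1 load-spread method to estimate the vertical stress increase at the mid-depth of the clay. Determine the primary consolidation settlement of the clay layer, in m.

S_c ≈ 0.0876 m

Mid-depth of clay below the ground surface: z = 1.6 + 7.5/2 = 5.35 m.
Total vertical stress at mid-clay: σ_v = 20.1×1.6 + 16.1×3.75 = 92.535 kPa.
Pore pressure: u = 9.81×(5.35 − 0) = 52.483 kPa.
Initial effective stress: σ'_0 = σ_v − u = 92.535 − 52.483 = 40.052 kPa.
Stress increase at mid-clay by the 2:1 spreading method:
Δσ = qBL/((B+z)(L+z)) = 173×3.7×6.6/((3.7+5.35)(6.6+5.35)) = 39.064 kPa
Final effective stress: σ'_f = 40.052 + 39.064 = 79.116 kPa.
σ'_f = 79.116 ≤ σ'_p = 111 kPa, so the clay remains overconsolidated and only the recompression index applies:
S_c = C_r·H/(1+e₀)·log₁₀(σ'_f/σ'_0) = 0.077×7.5/1.95×log₁₀(79.116/40.052)
    = 0.29616 × 0.29564 = 0.08756 m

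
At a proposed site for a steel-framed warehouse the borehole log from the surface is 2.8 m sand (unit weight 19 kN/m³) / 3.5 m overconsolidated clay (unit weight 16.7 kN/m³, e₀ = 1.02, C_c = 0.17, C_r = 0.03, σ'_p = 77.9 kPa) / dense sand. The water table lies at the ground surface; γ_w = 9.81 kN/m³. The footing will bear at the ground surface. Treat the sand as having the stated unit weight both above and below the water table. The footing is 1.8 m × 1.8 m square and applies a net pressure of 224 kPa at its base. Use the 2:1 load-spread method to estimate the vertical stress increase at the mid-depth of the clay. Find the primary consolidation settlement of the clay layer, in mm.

Mid-depth of clay below the ground surface: z = 2.8 + 3.5/2 = 4.55 m.
Total vertical stress at mid-clay: σ_v = 19×2.8 + 16.7×1.75 = 82.425 kPa.
Pore pressure: u = 9.81×(4.55 − 0) = 44.636 kPa.
Initial effective stress: σ'_0 = σ_v − u = 82.425 − 44.636 = 37.789 kPa.
Stress increase at mid-clay by the 2:1 spreading method:
Δσ = qBL/((B+z)(L+z)) = 224×1.8×1.8/((1.8+4.55)(1.8+4.55)) = 17.999 kPa
Final effective stress: σ'_f = 37.789 + 17.999 = 55.788 kPa.
σ'_f = 55.788 ≤ σ'_p = 77.9 kPa, so the clay remains overconsolidated and only the recompression index applies:
S_c = C_r·H/(1+e₀)·log₁₀(σ'_f/σ'_0) = 0.03×3.5/2.02×log₁₀(55.788/37.789)
    = 0.051981 × 0.16918 = 0.008794 m

S_c ≈ 8.79 mm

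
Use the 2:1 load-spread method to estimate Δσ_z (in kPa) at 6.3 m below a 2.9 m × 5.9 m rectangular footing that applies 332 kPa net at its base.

By the 2:1 method the load spreads at 1 horizontal : 2 vertical, so at depth z the loaded area has grown by z in each plan dimension:
Δσ = qBL/((B+z)(L+z)) = 332×2.9×5.9/((2.9+6.3)(5.9+6.3)) = 50.61 kPa

Δσ_z ≈ 50.6 kPa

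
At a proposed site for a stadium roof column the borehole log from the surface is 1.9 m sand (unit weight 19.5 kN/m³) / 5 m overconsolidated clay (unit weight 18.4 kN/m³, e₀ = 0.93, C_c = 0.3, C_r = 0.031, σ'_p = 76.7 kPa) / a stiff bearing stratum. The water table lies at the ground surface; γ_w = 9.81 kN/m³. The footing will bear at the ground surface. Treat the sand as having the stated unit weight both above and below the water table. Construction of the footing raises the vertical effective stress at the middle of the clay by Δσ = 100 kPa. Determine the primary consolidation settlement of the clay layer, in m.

S_c ≈ 0.226 m

Mid-depth of clay below the ground surface: z = 1.9 + 5/2 = 4.4 m.
Total vertical stress at mid-clay: σ_v = 19.5×1.9 + 18.4×2.5 = 83.05 kPa.
Pore pressure: u = 9.81×(4.4 − 0) = 43.164 kPa.
Initial effective stress: σ'_0 = σ_v − u = 83.05 − 43.164 = 39.886 kPa.
Final effective stress: σ'_f = 39.886 + 100 = 139.89 kPa.
σ'_f = 139.89 > σ'_p = 76.7 kPa, so the stress path crosses the preconsolidation pressure — recompression up to σ'_p, then virgin compression beyond:
S_c = H/(1+e₀)·[C_r·log₁₀(σ'_p/σ'_0) + C_c·log₁₀(σ'_f/σ'_p)]
    = 5/1.93 × [0.031×log₁₀(76.7/39.886) + 0.3×log₁₀(139.89/76.7)]
    = 2.5907 × [0.0088032 + 0.078297] = 0.2257 m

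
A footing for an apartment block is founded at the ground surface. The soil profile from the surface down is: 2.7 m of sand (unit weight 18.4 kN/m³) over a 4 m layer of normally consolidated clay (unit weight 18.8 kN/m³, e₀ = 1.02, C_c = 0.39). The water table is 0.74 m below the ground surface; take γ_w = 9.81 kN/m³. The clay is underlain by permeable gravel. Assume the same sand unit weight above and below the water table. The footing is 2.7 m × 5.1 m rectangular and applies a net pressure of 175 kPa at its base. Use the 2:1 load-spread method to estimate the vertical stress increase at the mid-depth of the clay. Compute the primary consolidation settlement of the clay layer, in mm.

Mid-depth of clay below the ground surface: z = 2.7 + 4/2 = 4.7 m.
Total vertical stress at mid-clay: σ_v = 18.4×2.7 + 18.8×2 = 87.28 kPa.
Pore pressure: u = 9.81×(4.7 − 0.74) = 38.848 kPa.
Initial effective stress: σ'_0 = σ_v − u = 87.28 − 38.848 = 48.432 kPa.
Stress increase at mid-clay by the 2:1 spreading method:
Δσ = qBL/((B+z)(L+z)) = 175×2.7×5.1/((2.7+4.7)(5.1+4.7)) = 33.229 kPa
Final effective stress: σ'_f = σ'_0 + Δσ = 48.432 + 33.229 = 81.661 kPa.
Normally consolidated clay, so the full stress increment lies on the virgin compression line:
S_c = C_c·H/(1+e₀)·log₁₀(σ'_f/σ'_0) = 0.39×4/(1+1.02)×log₁₀(81.661/48.432)
    = 0.77228 × 0.22688 = 0.1752 m

S_c ≈ 175 mm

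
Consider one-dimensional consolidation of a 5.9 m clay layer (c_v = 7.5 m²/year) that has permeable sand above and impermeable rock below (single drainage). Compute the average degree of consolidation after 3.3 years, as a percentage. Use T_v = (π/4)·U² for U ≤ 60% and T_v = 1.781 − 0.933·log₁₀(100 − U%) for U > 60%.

Drainage path length: H_d = H = 5.9 m (single drainage).
T_v = c_v·t/H_d² = 7.5×3.3/5.9² = 0.711.
T_v = 0.711 corresponds to the U > 60% branch:
U = 1 − 10^((1.781 − T_v)/0.933)/100 = 0.8598

U ≈ 86 %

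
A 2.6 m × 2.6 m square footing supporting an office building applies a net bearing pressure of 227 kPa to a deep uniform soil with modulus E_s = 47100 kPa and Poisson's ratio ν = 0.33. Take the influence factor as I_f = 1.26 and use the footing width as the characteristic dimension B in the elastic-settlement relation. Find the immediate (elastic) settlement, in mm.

Immediate (elastic) settlement: S_e = q·B·(1−ν²)/E_s · I_f.
S_e = 227 × 2.6 × (1 − 0.33²) / 47100 × 1.26
    = 227 × 2.6 × 0.8911 / 47100 × 1.26
    = 0.01407 m = 14.07 mm

S_e ≈ 14.1 mm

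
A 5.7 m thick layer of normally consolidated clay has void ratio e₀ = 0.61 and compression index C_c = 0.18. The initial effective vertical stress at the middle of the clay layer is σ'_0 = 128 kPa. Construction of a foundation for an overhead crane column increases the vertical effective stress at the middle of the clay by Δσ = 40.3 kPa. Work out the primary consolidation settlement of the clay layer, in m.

Final effective stress: σ'_f = σ'_0 + Δσ = 128 + 40.3 = 168.3 kPa.
Normally consolidated clay, so the full stress increment lies on the virgin compression line:
S_c = C_c·H/(1+e₀)·log₁₀(σ'_f/σ'_0) = 0.18×5.7/(1+0.61)×log₁₀(168.3/128)
    = 0.63727 × 0.11887 = 0.07575 m

S_c ≈ 0.0758 m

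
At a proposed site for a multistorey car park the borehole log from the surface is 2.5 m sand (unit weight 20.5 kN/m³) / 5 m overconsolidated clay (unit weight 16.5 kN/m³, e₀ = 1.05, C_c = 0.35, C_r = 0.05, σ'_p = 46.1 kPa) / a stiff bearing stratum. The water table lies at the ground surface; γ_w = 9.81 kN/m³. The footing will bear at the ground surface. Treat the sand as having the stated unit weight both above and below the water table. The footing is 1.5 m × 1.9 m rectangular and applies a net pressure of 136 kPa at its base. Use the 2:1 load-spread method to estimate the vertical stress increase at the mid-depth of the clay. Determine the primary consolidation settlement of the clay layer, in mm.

S_c ≈ 48.4 mm

Mid-depth of clay below the ground surface: z = 2.5 + 5/2 = 5 m.
Total vertical stress at mid-clay: σ_v = 20.5×2.5 + 16.5×2.5 = 92.5 kPa.
Pore pressure: u = 9.81×(5 − 0) = 49.05 kPa.
Initial effective stress: σ'_0 = σ_v − u = 92.5 − 49.05 = 43.45 kPa.
Stress increase at mid-clay by the 2:1 spreading method:
Δσ = qBL/((B+z)(L+z)) = 136×1.5×1.9/((1.5+5)(1.9+5)) = 8.6421 kPa
Final effective stress: σ'_f = 43.45 + 8.6421 = 52.092 kPa.
σ'_f = 52.092 > σ'_p = 46.1 kPa, so the stress path crosses the preconsolidation pressure — recompression up to σ'_p, then virgin compression beyond:
S_c = H/(1+e₀)·[C_r·log₁₀(σ'_p/σ'_0) + C_c·log₁₀(σ'_f/σ'_p)]
    = 5/2.05 × [0.05×log₁₀(46.1/43.45) + 0.35×log₁₀(52.092/46.1)]
    = 2.439 × [0.0012856 + 0.018575] = 0.04844 m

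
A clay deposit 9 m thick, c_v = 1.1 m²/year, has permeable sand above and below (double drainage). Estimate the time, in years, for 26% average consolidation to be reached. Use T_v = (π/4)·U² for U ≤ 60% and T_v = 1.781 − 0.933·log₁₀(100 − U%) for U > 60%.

Drainage path length: H_d = H/2 = 4.5 m (double drainage).
U ≤ 60%: T_v = (π/4)·U² = (π/4)×0.26² = 0.053093.
t = T_v·H_d²/c_v = 0.053093×4.5²/1.1 = 0.9774 years.

t ≈ 0.977 years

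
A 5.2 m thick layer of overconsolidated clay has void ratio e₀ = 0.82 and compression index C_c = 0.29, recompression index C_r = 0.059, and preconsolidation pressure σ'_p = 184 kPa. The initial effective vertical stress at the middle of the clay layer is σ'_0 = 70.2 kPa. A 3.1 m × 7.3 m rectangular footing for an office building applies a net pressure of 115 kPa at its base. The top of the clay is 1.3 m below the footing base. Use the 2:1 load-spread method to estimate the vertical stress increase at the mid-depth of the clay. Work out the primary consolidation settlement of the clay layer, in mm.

S_c ≈ 28.3 mm

Mid-depth of clay below the footing base: z = 1.3 + 5.2/2 = 3.9 m.
Stress increase at mid-clay by the 2:1 spreading method:
Δσ = qBL/((B+z)(L+z)) = 115×3.1×7.3/((3.1+3.9)(7.3+3.9)) = 33.195 kPa
Final effective stress: σ'_f = 70.2 + 33.195 = 103.4 kPa.
σ'_f = 103.4 ≤ σ'_p = 184 kPa, so the clay remains overconsolidated and only the recompression index applies:
S_c = C_r·H/(1+e₀)·log₁₀(σ'_f/σ'_0) = 0.059×5.2/1.82×log₁₀(103.4/70.2)
    = 0.16857 × 0.16818 = 0.02835 m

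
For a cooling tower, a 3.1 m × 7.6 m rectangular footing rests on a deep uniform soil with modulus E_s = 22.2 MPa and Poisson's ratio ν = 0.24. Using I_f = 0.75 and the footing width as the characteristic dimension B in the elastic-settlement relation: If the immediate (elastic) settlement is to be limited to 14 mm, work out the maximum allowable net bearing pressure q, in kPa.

E_s = 22.2 MPa = 22200 kPa.
S_e = q·B·(1−ν²)/E_s · I_f  ⇒  q = S_e·E_s / (B·(1−ν²)·I_f).
q = 0.014 × 22200 / (3.1 × 0.9424 × 0.75) = 141.8 kPa

q ≈ 142 kPa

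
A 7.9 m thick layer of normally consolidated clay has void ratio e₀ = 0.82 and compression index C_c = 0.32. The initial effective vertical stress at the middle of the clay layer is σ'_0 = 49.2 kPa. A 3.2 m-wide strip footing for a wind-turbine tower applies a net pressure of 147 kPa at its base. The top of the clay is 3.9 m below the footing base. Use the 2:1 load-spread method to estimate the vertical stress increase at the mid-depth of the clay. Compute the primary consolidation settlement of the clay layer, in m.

Mid-depth of clay below the footing base: z = 3.9 + 7.9/2 = 7.85 m.
Stress increase at mid-clay by the 2:1 spreading method:
Δσ = qB/(B+z) = 147×3.2/(3.2+7.85) = 42.57 kPa
Final effective stress: σ'_f = σ'_0 + Δσ = 49.2 + 42.57 = 91.77 kPa.
Normally consolidated clay, so the full stress increment lies on the virgin compression line:
S_c = C_c·H/(1+e₀)·log₁₀(σ'_f/σ'_0) = 0.32×7.9/(1+0.82)×log₁₀(91.77/49.2)
    = 1.389 × 0.27074 = 0.3761 m

S_c ≈ 0.376 m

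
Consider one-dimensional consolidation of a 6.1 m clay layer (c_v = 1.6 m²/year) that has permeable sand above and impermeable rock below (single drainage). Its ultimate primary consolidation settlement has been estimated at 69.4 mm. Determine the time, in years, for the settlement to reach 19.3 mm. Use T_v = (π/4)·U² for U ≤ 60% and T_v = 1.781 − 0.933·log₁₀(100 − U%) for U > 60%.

t ≈ 1.41 years

Drainage path length: H_d = H = 6.1 m (single drainage).
U = S(t)/S_ult = 19.3/69.4 = 0.2781.
U ≤ 60%: T_v = (π/4)·U² = (π/4)×0.2781² = 0.060742.
t = T_v·H_d²/c_v = 0.060742×6.1²/1.6 = 1.413 years.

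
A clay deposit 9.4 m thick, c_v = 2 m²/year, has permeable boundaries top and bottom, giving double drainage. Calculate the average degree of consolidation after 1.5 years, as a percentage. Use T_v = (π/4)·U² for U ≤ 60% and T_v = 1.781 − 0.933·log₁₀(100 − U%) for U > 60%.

U ≈ 41.6 %

Drainage path length: H_d = H/2 = 4.7 m (double drainage).
T_v = c_v·t/H_d² = 2×1.5/4.7² = 0.13581.
T_v = 0.13581 corresponds to the U ≤ 60% branch:
U = √(4T_v/π) = 0.4158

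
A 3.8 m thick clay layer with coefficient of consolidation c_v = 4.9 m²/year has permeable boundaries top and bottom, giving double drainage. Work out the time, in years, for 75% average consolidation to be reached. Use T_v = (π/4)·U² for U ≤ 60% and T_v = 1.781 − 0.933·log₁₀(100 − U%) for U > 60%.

t ≈ 0.351 years

Drainage path length: H_d = H/2 = 1.9 m (double drainage).
U > 60%: T_v = 1.781 − 0.933·log₁₀(100 − 75) = 0.47672.
t = T_v·H_d²/c_v = 0.47672×1.9²/4.9 = 0.3512 years.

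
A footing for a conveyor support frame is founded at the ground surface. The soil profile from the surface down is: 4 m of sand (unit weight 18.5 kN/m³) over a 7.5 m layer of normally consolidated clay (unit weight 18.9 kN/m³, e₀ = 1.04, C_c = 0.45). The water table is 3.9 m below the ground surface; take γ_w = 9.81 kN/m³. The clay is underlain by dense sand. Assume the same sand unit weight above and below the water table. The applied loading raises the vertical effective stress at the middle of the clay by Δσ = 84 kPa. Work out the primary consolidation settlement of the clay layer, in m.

S_c ≈ 0.416 m

Mid-depth of clay below the ground surface: z = 4 + 7.5/2 = 7.75 m.
Total vertical stress at mid-clay: σ_v = 18.5×4 + 18.9×3.75 = 144.88 kPa.
Pore pressure: u = 9.81×(7.75 − 3.9) = 37.769 kPa.
Initial effective stress: σ'_0 = σ_v − u = 144.88 − 37.769 = 107.11 kPa.
Final effective stress: σ'_f = σ'_0 + Δσ = 107.11 + 84 = 191.11 kPa.
Normally consolidated clay, so the full stress increment lies on the virgin compression line:
S_c = C_c·H/(1+e₀)·log₁₀(σ'_f/σ'_0) = 0.45×7.5/(1+1.04)×log₁₀(191.11/107.11)
    = 1.6544 × 0.25145 = 0.416 m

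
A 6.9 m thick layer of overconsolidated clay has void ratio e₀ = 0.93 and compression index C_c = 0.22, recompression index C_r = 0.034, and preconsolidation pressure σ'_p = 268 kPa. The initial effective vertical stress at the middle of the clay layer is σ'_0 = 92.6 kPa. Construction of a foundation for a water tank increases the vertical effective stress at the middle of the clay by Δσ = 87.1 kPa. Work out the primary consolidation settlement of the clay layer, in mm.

S_c ≈ 35 mm

Final effective stress: σ'_f = 92.6 + 87.1 = 179.7 kPa.
σ'_f = 179.7 ≤ σ'_p = 268 kPa, so the clay remains overconsolidated and only the recompression index applies:
S_c = C_r·H/(1+e₀)·log₁₀(σ'_f/σ'_0) = 0.034×6.9/1.93×log₁₀(179.7/92.6)
    = 0.12155 × 0.28794 = 0.035 m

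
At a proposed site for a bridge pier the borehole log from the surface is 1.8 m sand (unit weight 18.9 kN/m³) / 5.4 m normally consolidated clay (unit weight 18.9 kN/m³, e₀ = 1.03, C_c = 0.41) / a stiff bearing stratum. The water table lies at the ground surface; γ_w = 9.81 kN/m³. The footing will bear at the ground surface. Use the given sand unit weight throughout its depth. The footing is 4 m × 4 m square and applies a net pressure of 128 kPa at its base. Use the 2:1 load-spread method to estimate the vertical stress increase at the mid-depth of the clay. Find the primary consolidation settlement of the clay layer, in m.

S_c ≈ 0.249 m

Mid-depth of clay below the ground surface: z = 1.8 + 5.4/2 = 4.5 m.
Total vertical stress at mid-clay: σ_v = 18.9×1.8 + 18.9×2.7 = 85.05 kPa.
Pore pressure: u = 9.81×(4.5 − 0) = 44.145 kPa.
Initial effective stress: σ'_0 = σ_v − u = 85.05 − 44.145 = 40.905 kPa.
Stress increase at mid-clay by the 2:1 spreading method:
Δσ = qBL/((B+z)(L+z)) = 128×4×4/((4+4.5)(4+4.5)) = 28.346 kPa
Final effective stress: σ'_f = σ'_0 + Δσ = 40.905 + 28.346 = 69.251 kPa.
Normally consolidated clay, so the full stress increment lies on the virgin compression line:
S_c = C_c·H/(1+e₀)·log₁₀(σ'_f/σ'_0) = 0.41×5.4/(1+1.03)×log₁₀(69.251/40.905)
    = 1.0906 × 0.22865 = 0.2494 m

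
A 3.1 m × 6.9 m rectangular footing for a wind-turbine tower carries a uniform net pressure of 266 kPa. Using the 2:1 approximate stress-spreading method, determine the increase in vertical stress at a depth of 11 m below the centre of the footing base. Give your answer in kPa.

By the 2:1 method the load spreads at 1 horizontal : 2 vertical, so at depth z the loaded area has grown by z in each plan dimension:
Δσ = qBL/((B+z)(L+z)) = 266×3.1×6.9/((3.1+11)(6.9+11)) = 22.543 kPa

Δσ_z ≈ 22.5 kPa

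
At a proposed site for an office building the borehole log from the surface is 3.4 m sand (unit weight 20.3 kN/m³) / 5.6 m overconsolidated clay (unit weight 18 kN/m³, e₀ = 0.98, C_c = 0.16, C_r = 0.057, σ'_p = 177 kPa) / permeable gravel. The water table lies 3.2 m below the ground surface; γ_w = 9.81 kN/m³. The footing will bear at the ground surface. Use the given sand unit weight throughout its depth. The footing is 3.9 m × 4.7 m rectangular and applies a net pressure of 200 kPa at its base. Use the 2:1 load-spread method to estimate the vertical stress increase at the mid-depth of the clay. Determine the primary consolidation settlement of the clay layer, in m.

Mid-depth of clay below the ground surface: z = 3.4 + 5.6/2 = 6.2 m.
Total vertical stress at mid-clay: σ_v = 20.3×3.4 + 18×2.8 = 119.42 kPa.
Pore pressure: u = 9.81×(6.2 − 3.2) = 29.43 kPa.
Initial effective stress: σ'_0 = σ_v − u = 119.42 − 29.43 = 89.99 kPa.
Stress increase at mid-clay by the 2:1 spreading method:
Δσ = qBL/((B+z)(L+z)) = 200×3.9×4.7/((3.9+6.2)(4.7+6.2)) = 33.3 kPa
Final effective stress: σ'_f = 89.99 + 33.3 = 123.29 kPa.
σ'_f = 123.29 ≤ σ'_p = 177 kPa, so the clay remains overconsolidated and only the recompression index applies:
S_c = C_r·H/(1+e₀)·log₁₀(σ'_f/σ'_0) = 0.057×5.6/1.98×log₁₀(123.29/89.99)
    = 0.16121 × 0.13673 = 0.02204 m

S_c ≈ 0.022 m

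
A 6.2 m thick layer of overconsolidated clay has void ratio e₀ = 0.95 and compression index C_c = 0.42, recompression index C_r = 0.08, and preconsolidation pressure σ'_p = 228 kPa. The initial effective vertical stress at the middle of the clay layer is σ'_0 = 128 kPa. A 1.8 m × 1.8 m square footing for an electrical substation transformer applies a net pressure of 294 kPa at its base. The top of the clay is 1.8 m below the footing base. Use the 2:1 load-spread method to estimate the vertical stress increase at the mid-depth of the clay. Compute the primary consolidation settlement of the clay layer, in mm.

S_c ≈ 16.9 mm

Mid-depth of clay below the footing base: z = 1.8 + 6.2/2 = 4.9 m.
Stress increase at mid-clay by the 2:1 spreading method:
Δσ = qBL/((B+z)(L+z)) = 294×1.8×1.8/((1.8+4.9)(1.8+4.9)) = 21.22 kPa
Final effective stress: σ'_f = 128 + 21.22 = 149.22 kPa.
σ'_f = 149.22 ≤ σ'_p = 228 kPa, so the clay remains overconsolidated and only the recompression index applies:
S_c = C_r·H/(1+e₀)·log₁₀(σ'_f/σ'_0) = 0.08×6.2/1.95×log₁₀(149.22/128)
    = 0.25436 × 0.066617 = 0.01694 m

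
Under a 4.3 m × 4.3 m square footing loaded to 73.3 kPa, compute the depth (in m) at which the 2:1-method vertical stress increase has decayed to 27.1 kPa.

z ≈ 2.77 m

2:1 spreading — at depth z the loaded area has grown by z in each plan dimension:
qB²/(B+z)² = Δσ_z ⇒ z = B(√(q/Δσ_z) − 1) = 4.3×(√(73.3/27.1) − 1) = 2.772 m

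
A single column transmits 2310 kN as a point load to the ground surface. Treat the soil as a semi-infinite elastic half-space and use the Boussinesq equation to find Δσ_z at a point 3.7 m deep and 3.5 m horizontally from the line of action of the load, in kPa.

Δσ_z ≈ 16.3 kPa

Boussinesq vertical stress below a point load on an elastic half-space:
Δσ_z = 3P/(2πz²) · [1 + (r/z)²]^(−5/2)
r/z = 3.5/3.7 = 0.94595; [1+(r/z)²]^(−5/2) = 0.20234.
Δσ_z = 3×2310/(2π×3.7²) × 0.20234 = 80.566 × 0.20234 = 16.3 kPa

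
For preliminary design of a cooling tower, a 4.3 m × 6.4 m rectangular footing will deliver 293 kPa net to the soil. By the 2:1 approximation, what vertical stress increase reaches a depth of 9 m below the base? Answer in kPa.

By the 2:1 method the load spreads at 1 horizontal : 2 vertical, so at depth z the loaded area has grown by z in each plan dimension:
Δσ = qBL/((B+z)(L+z)) = 293×4.3×6.4/((4.3+9)(6.4+9)) = 39.368 kPa

Δσ_z ≈ 39.4 kPa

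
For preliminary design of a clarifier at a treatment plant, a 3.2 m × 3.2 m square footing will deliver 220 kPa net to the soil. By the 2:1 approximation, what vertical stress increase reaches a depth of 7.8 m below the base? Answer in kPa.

By the 2:1 method the load spreads at 1 horizontal : 2 vertical, so at depth z the loaded area has grown by z in each plan dimension:
Δσ = qBL/((B+z)(L+z)) = 220×3.2×3.2/((3.2+7.8)(3.2+7.8)) = 18.618 kPa

Δσ_z ≈ 18.6 kPa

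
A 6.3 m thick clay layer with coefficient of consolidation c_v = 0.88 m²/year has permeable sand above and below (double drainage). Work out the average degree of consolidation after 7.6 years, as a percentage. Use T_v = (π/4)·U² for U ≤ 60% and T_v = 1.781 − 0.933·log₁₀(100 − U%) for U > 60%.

U ≈ 84.6 %

Drainage path length: H_d = H/2 = 3.15 m (double drainage).
T_v = c_v·t/H_d² = 0.88×7.6/3.15² = 0.67402.
T_v = 0.67402 corresponds to the U > 60% branch:
U = 1 − 10^((1.781 − T_v)/0.933)/100 = 0.8464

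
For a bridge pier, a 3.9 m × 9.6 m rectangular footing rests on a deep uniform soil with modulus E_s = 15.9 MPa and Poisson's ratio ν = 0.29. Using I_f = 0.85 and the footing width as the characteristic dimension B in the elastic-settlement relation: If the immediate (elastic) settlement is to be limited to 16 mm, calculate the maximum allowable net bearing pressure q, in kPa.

q ≈ 83.8 kPa

E_s = 15.9 MPa = 15900 kPa.
S_e = q·B·(1−ν²)/E_s · I_f  ⇒  q = S_e·E_s / (B·(1−ν²)·I_f).
q = 0.016 × 15900 / (3.9 × 0.9159 × 0.85) = 83.79 kPa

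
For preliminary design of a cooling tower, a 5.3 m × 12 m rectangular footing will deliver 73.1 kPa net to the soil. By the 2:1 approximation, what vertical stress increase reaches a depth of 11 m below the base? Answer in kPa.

Δσ_z ≈ 12.4 kPa

By the 2:1 method the load spreads at 1 horizontal : 2 vertical, so at depth z the loaded area has grown by z in each plan dimension:
Δσ = qBL/((B+z)(L+z)) = 73.1×5.3×12/((5.3+11)(12+11)) = 12.401 kPa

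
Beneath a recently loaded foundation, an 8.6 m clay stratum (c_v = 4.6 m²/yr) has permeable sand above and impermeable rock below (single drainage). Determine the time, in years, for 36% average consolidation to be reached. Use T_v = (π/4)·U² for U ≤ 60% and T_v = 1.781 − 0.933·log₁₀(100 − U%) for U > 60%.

t ≈ 1.64 years

Drainage path length: H_d = H = 8.6 m (single drainage).
U ≤ 60%: T_v = (π/4)·U² = (π/4)×0.36² = 0.10179.
t = T_v·H_d²/c_v = 0.10179×8.6²/4.6 = 1.637 years.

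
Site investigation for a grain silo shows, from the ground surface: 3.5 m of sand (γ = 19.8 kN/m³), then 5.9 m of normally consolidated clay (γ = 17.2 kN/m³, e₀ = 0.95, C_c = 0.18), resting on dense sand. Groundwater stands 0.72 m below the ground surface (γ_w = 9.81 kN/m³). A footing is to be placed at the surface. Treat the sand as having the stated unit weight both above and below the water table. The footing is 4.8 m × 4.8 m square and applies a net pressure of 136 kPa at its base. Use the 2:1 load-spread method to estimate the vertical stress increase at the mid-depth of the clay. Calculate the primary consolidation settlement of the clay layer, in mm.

Mid-depth of clay below the ground surface: z = 3.5 + 5.9/2 = 6.45 m.
Total vertical stress at mid-clay: σ_v = 19.8×3.5 + 17.2×2.95 = 120.04 kPa.
Pore pressure: u = 9.81×(6.45 − 0.72) = 56.211 kPa.
Initial effective stress: σ'_0 = σ_v − u = 120.04 − 56.211 = 63.829 kPa.
Stress increase at mid-clay by the 2:1 spreading method:
Δσ = qBL/((B+z)(L+z)) = 136×4.8×4.8/((4.8+6.45)(4.8+6.45)) = 24.758 kPa
Final effective stress: σ'_f = σ'_0 + Δσ = 63.829 + 24.758 = 88.587 kPa.
Normally consolidated clay, so the full stress increment lies on the virgin compression line:
S_c = C_c·H/(1+e₀)·log₁₀(σ'_f/σ'_0) = 0.18×5.9/(1+0.95)×log₁₀(88.587/63.829)
    = 0.54462 × 0.14235 = 0.07753 m

S_c ≈ 77.5 mm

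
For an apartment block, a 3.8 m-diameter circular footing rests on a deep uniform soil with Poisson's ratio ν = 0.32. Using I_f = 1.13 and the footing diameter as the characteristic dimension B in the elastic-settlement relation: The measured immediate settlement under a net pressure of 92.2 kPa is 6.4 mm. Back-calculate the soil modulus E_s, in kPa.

S_e = q·B·(1−ν²)/E_s · I_f  ⇒  E_s = q·B·(1−ν²)·I_f / S_e.
E_s = 92.2 × 3.8 × 0.8976 × 1.13 / 0.0064 = 55530 kPa

E_s ≈ 55500 kPa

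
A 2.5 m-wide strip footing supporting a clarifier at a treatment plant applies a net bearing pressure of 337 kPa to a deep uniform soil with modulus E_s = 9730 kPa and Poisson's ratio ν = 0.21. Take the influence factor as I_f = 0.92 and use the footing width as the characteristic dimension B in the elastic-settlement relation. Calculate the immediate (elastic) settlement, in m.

S_e ≈ 0.0761 m

Immediate (elastic) settlement: S_e = q·B·(1−ν²)/E_s · I_f.
S_e = 337 × 2.5 × (1 − 0.21²) / 9730 × 0.92
    = 337 × 2.5 × 0.9559 / 9730 × 0.92
    = 0.07615 m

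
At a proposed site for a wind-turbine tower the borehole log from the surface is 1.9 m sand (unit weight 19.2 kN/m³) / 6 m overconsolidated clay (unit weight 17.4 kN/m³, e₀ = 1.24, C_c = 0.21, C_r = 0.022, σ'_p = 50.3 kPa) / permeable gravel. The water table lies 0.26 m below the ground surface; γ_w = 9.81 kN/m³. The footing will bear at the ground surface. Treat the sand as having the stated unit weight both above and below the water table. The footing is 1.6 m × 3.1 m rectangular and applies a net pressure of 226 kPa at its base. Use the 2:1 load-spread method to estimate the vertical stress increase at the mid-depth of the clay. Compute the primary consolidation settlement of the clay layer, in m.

S_c ≈ 0.0655 m

Mid-depth of clay below the ground surface: z = 1.9 + 6/2 = 4.9 m.
Total vertical stress at mid-clay: σ_v = 19.2×1.9 + 17.4×3 = 88.68 kPa.
Pore pressure: u = 9.81×(4.9 − 0.26) = 45.518 kPa.
Initial effective stress: σ'_0 = σ_v − u = 88.68 − 45.518 = 43.162 kPa.
Stress increase at mid-clay by the 2:1 spreading method:
Δσ = qBL/((B+z)(L+z)) = 226×1.6×3.1/((1.6+4.9)(3.1+4.9)) = 21.557 kPa
Final effective stress: σ'_f = 43.162 + 21.557 = 64.719 kPa.
σ'_f = 64.719 > σ'_p = 50.3 kPa, so the stress path crosses the preconsolidation pressure — recompression up to σ'_p, then virgin compression beyond:
S_c = H/(1+e₀)·[C_r·log₁₀(σ'_p/σ'_0) + C_c·log₁₀(σ'_f/σ'_p)]
    = 6/2.24 × [0.022×log₁₀(50.3/43.162) + 0.21×log₁₀(64.719/50.3)]
    = 2.6786 × [0.0014623 + 0.022987] = 0.06549 m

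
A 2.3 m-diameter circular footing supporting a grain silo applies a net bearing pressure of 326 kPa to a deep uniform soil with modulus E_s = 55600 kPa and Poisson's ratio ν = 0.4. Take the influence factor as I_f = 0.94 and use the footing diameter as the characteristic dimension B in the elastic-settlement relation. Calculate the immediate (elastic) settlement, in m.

Immediate (elastic) settlement: S_e = q·B·(1−ν²)/E_s · I_f.
S_e = 326 × 2.3 × (1 − 0.4²) / 55600 × 0.94
    = 326 × 2.3 × 0.84 / 55600 × 0.94
    = 0.01065 m

S_e ≈ 0.0106 m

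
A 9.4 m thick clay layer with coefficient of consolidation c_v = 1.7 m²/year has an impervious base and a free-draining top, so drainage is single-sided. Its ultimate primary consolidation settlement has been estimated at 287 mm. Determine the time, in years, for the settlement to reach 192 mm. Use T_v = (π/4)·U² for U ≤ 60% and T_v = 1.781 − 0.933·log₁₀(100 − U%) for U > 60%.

t ≈ 18.9 years

Drainage path length: H_d = H = 9.4 m (single drainage).
U = S(t)/S_ult = 192/287 = 0.669.
U > 60%: T_v = 1.781 − 0.933·log₁₀(100 − 66.899) = 0.36299.
t = T_v·H_d²/c_v = 0.36299×9.4²/1.7 = 18.87 years.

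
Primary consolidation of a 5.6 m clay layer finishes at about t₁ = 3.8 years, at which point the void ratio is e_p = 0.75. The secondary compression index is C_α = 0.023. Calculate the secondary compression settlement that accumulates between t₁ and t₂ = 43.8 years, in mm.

Secondary compression: S_s = C_α·H/(1+e_p)·log₁₀(t₂/t₁)
S_s = 0.023×5.6/(1+0.75)×log₁₀(43.8/3.8)
    = 0.0736 × 1.062 = 0.07814 m

S_s ≈ 78.1 mm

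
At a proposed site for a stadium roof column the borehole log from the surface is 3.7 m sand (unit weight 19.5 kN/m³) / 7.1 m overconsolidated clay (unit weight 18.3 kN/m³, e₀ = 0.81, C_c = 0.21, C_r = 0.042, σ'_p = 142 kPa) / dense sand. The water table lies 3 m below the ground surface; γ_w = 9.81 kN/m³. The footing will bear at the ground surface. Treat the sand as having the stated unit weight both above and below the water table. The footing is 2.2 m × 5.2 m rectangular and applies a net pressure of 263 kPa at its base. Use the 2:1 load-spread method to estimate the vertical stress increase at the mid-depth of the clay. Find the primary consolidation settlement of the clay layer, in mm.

S_c ≈ 17 mm

Mid-depth of clay below the ground surface: z = 3.7 + 7.1/2 = 7.25 m.
Total vertical stress at mid-clay: σ_v = 19.5×3.7 + 18.3×3.55 = 137.12 kPa.
Pore pressure: u = 9.81×(7.25 − 3) = 41.693 kPa.
Initial effective stress: σ'_0 = σ_v − u = 137.12 − 41.693 = 95.427 kPa.
Stress increase at mid-clay by the 2:1 spreading method:
Δσ = qBL/((B+z)(L+z)) = 263×2.2×5.2/((2.2+7.25)(5.2+7.25)) = 25.573 kPa
Final effective stress: σ'_f = 95.427 + 25.573 = 121 kPa.
σ'_f = 121 ≤ σ'_p = 142 kPa, so the clay remains overconsolidated and only the recompression index applies:
S_c = C_r·H/(1+e₀)·log₁₀(σ'_f/σ'_0) = 0.042×7.1/1.81×log₁₀(121/95.427)
    = 0.16475 × 0.10311 = 0.01699 m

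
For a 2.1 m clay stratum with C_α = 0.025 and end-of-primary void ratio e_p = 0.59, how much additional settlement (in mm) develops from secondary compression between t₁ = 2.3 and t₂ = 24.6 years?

Secondary compression: S_s = C_α·H/(1+e_p)·log₁₀(t₂/t₁)
S_s = 0.025×2.1/(1+0.59)×log₁₀(24.6/2.3)
    = 0.03302 × 1.029 = 0.03398 m

S_s ≈ 34 mm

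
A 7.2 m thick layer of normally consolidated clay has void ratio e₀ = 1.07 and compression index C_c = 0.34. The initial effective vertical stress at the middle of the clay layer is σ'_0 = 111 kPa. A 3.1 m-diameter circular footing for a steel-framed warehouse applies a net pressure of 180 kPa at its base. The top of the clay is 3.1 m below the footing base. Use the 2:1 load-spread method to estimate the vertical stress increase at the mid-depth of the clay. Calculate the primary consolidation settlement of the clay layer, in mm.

S_c ≈ 77.2 mm

Mid-depth of clay below the footing base: z = 3.1 + 7.2/2 = 6.7 m.
Stress increase at mid-clay by the 2:1 spreading method:
Δσ ≈ qD²/(D+z)² = 180×3.1²/(3.1+6.7)² = 18.011 kPa
Final effective stress: σ'_f = σ'_0 + Δσ = 111 + 18.011 = 129.01 kPa.
Normally consolidated clay, so the full stress increment lies on the virgin compression line:
S_c = C_c·H/(1+e₀)·log₁₀(σ'_f/σ'_0) = 0.34×7.2/(1+1.07)×log₁₀(129.01/111)
    = 1.1826 × 0.0653 = 0.07722 m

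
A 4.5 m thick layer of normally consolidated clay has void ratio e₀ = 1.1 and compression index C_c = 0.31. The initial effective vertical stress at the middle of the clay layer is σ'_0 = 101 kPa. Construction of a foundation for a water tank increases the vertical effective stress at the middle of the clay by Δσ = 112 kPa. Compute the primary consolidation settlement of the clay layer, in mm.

S_c ≈ 215 mm

Final effective stress: σ'_f = σ'_0 + Δσ = 101 + 112 = 213 kPa.
Normally consolidated clay, so the full stress increment lies on the virgin compression line:
S_c = C_c·H/(1+e₀)·log₁₀(σ'_f/σ'_0) = 0.31×4.5/(1+1.1)×log₁₀(213/101)
    = 0.66429 × 0.32406 = 0.2153 m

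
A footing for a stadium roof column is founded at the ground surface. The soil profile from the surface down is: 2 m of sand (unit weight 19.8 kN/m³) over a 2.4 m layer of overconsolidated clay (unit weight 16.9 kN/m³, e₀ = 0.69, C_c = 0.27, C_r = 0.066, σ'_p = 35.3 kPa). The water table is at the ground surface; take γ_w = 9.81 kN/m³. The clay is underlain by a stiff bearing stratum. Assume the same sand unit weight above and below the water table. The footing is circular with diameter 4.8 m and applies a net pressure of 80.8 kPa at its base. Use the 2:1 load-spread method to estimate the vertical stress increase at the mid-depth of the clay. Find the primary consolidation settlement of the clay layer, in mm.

S_c ≈ 90.2 mm

Mid-depth of clay below the ground surface: z = 2 + 2.4/2 = 3.2 m.
Total vertical stress at mid-clay: σ_v = 19.8×2 + 16.9×1.2 = 59.88 kPa.
Pore pressure: u = 9.81×(3.2 − 0) = 31.392 kPa.
Initial effective stress: σ'_0 = σ_v − u = 59.88 − 31.392 = 28.488 kPa.
Stress increase at mid-clay by the 2:1 spreading method:
Δσ ≈ qD²/(D+z)² = 80.8×4.8²/(4.8+3.2)² = 29.088 kPa
Final effective stress: σ'_f = 28.488 + 29.088 = 57.576 kPa.
σ'_f = 57.576 > σ'_p = 35.3 kPa, so the stress path crosses the preconsolidation pressure — recompression up to σ'_p, then virgin compression beyond:
S_c = H/(1+e₀)·[C_r·log₁₀(σ'_p/σ'_0) + C_c·log₁₀(σ'_f/σ'_p)]
    = 2.4/1.69 × [0.066×log₁₀(35.3/28.488) + 0.27×log₁₀(57.576/35.3)]
    = 1.4201 × [0.0061454 + 0.057366] = 0.09019 m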